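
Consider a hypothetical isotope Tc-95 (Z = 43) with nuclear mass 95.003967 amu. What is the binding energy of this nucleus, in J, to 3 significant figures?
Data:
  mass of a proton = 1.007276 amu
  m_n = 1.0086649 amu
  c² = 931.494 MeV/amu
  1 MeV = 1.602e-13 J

The nucleus contains 43 protons and 95 − 43 = 52 neutrons.
Total constituent mass: 43 × 1.007276 + 52 × 1.0086649 = 95.7634428 amu
The mass defect is 95.7634428 − 95.003967 = 0.7594758 amu.
E_B = 0.7594758 × 931.494 = 707.447 MeV
In joules: 707.447 MeV × 1.602e-13 J/MeV = 1.1333e-10 J

1.13e-10 J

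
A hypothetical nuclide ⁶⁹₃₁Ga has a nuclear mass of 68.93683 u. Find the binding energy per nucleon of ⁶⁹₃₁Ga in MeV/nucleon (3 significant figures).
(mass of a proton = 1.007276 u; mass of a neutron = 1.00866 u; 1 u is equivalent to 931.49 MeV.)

8.34 MeV/nucleon

Total constituent mass: 31 × 1.007276 + 38 × 1.00866 = 69.554636 u
The mass defect is 69.554636 − 68.93683 = 0.617806 u.
Converting to energy: 0.617806 u × 931.49 MeV/u = 575.480 MeV
Per nucleon: 575.480 / 69 = 8.340 MeV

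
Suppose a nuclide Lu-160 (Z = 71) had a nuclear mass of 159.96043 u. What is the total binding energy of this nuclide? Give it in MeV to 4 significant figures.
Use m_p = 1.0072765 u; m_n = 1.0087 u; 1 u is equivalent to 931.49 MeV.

The nucleus contains 71 protons and 160 − 71 = 89 neutrons.
Total constituent mass: 71 × 1.0072765 + 89 × 1.0087 = 161.2909315 u
The mass defect is 161.2909315 − 159.96043 = 1.3305015 u.
E_B = 1.3305015 × 931.49 = 1239.35 MeV

1239 MeV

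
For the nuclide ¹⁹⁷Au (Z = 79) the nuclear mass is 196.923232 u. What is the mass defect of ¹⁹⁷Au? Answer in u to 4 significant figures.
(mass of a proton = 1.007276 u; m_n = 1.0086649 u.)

1.674 u

Z = 79, so N = A − Z = 197 − 79 = 118.
Total constituent mass: 79 × 1.007276 + 118 × 1.0086649 = 198.5972622 u
Mass defect Δm = 198.5972622 − 196.923232 = 1.6740302 u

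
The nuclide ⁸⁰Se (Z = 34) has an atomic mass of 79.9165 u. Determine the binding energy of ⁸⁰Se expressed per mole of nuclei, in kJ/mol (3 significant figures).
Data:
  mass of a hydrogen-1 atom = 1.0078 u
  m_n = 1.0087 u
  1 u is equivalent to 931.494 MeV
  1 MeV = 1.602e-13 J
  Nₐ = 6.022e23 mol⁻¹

6.73e+10 kJ/mol

Total constituent mass: 34 × 1.0078 + 46 × 1.0087 = 80.6654 u
The mass defect is 80.6654 − 79.9165 = 0.7489 u.
E_B = 0.7489 × 931.494 = 697.596 MeV
Per nucleus in joules: 697.596 MeV × 1.602e-13 J/MeV = 1.1175e-10 J
Per mole: 1.1175e-10 J × 6.022e23 mol⁻¹ = 6.7296e+13 J/mol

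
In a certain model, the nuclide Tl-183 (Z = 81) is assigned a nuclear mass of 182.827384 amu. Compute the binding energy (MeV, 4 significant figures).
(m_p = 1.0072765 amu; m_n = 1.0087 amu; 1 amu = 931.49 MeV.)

With 81 protons and 102 neutrons (A = 183):
Mass of separated nucleons = 81(1.0072765) + 102(1.0087) = 81.5893965 + 102.8874 = 184.4767965 amu
Mass defect Δm = 184.4767965 − 182.827384 = 1.6494125 amu
E_B = 1.6494125 × 931.49 = 1536.41 MeV

1536 MeV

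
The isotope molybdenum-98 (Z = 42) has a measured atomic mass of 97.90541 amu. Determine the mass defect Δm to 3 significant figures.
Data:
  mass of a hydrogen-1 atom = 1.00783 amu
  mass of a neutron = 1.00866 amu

Total constituent mass: 42 × 1.00783 + 56 × 1.00866 = 98.81382 amu
Mass defect Δm = 98.81382 − 97.90541 = 0.90841 amu

0.908 amu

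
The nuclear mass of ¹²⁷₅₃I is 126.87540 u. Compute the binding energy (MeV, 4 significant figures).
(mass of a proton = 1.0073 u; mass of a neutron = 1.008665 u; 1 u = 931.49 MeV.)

Σm = 53·m_p + 74·m_n = 53.3869 + 74.641210 = 128.028110 u
Δm = 128.028110 − 126.87540 = 1.152710 u
E_B = 1.152710 × 931.49 = 1073.74 MeV

1074 MeV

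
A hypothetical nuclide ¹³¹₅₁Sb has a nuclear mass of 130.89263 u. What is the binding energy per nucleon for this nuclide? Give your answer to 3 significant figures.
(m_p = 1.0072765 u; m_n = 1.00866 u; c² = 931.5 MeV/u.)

Total constituent mass: 51 × 1.0072765 + 80 × 1.00866 = 132.0639015 u
Δm = 132.0639015 − 130.89263 = 1.1712715 u
Converting to energy: 1.1712715 u × 931.5 MeV/u = 1091.04 MeV
Dividing by A = 131 gives 8.329 MeV per nucleon.

8.33 MeV/nucleon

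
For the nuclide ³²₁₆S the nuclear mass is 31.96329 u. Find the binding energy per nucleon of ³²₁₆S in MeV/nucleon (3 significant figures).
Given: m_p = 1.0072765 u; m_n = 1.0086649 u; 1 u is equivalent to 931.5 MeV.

With 16 protons and 16 neutrons (A = 32):
Total constituent mass: 16 × 1.0072765 + 16 × 1.0086649 = 32.2550624 u
Δm = 32.2550624 − 31.96329 = 0.2917724 u
E_B = 0.2917724 × 931.5 = 271.786 MeV
BE/A = 271.786 MeV / 32 = 8.493 MeV/nucleon

8.49 MeV/nucleon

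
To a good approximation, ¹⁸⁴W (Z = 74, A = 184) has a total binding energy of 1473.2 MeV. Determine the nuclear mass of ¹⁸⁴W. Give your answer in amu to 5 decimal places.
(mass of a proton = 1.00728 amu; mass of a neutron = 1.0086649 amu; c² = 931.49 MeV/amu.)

183.91031 amu

Mass defect = 1473.2 MeV / (931.49 MeV/amu) = 1.5815521 amu
Constituent mass = 74(1.00728) + 110(1.0086649) = 185.4918590 amu
Nuclear mass = 185.4918590 − 1.5815521 = 183.9103069 amu ≈ 183.91031 amu (to 5 decimal places)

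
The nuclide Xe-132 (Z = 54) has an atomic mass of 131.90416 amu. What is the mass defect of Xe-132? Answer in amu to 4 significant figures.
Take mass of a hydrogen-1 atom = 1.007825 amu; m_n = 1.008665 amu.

The nucleus contains 54 protons and 132 − 54 = 78 neutrons.
Mass of separated nucleons = 54(1.007825) + 78(1.008665) = 54.422550 + 78.675870 = 133.098420 amu
Δm = 133.098420 − 131.90416 = 1.194260 amu

1.194 amu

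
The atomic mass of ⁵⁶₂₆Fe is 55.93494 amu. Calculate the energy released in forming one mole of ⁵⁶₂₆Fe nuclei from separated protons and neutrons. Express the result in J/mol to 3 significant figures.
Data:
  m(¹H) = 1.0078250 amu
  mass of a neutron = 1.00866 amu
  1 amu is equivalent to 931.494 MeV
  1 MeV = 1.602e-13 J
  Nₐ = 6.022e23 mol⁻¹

Σm = 26·m(¹H) + 30·m_n = 26.2034500 + 30.25980 = 56.4632500 amu
Mass defect Δm = 56.4632500 − 55.93494 = 0.5283100 amu
E_B = 0.5283100 × 931.494 = 492.118 MeV
Per nucleus in joules: 492.118 MeV × 1.602e-13 J/MeV = 7.8837e-11 J
Per mole: 7.8837e-11 J × 6.022e23 mol⁻¹ = 4.7476e+13 J/mol

4.75e+13 J/mol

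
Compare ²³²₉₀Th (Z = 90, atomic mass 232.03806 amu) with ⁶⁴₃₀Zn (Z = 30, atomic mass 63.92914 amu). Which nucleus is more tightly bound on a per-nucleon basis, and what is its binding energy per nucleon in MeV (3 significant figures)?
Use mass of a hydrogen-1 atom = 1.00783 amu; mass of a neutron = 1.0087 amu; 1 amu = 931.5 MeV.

²³²₉₀Th: Σm = 90(1.00783) + 142(1.0087) = 233.94010 amu; Δm = 1.90204 amu; E_B = 1771.8 MeV; E_B/A = 7.637 MeV
⁶⁴₃₀Zn: Σm = 30(1.00783) + 34(1.0087) = 64.53070 amu; Δm = 0.60156 amu; E_B = 560.353 MeV; E_B/A = 8.756 MeV
⁶⁴₃₀Zn has the higher binding energy per nucleon, so it is the more tightly bound nucleus.

⁶⁴₃₀Zn; 8.76 MeV/nucleon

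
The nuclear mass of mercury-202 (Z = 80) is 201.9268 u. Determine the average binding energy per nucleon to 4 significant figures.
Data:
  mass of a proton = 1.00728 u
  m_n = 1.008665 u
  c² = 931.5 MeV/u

7.898 MeV/nucleon

The nucleus contains 80 protons and 202 − 80 = 122 neutrons.
Σm = 80·m_p + 122·m_n = 80.58240 + 123.057130 = 203.639530 u
Δm = 203.639530 − 201.9268 = 1.712730 u
Binding energy = Δm·c² = 1.712730 × 931.5 MeV/u = 1595.41 MeV
Dividing by A = 202 gives 7.898 MeV per nucleon.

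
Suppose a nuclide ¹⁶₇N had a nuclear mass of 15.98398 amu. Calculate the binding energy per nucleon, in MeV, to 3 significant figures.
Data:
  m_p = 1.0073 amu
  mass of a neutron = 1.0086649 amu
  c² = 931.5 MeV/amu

The nucleus contains 7 protons and 16 − 7 = 9 neutrons.
Total constituent mass: 7 × 1.0073 + 9 × 1.0086649 = 16.1290841 amu
The mass defect is 16.1290841 − 15.98398 = 0.1451041 amu.
Converting to energy: 0.1451041 amu × 931.5 MeV/amu = 135.164 MeV
Per nucleon: 135.164 / 16 = 8.448 MeV

8.45 MeV/nucleon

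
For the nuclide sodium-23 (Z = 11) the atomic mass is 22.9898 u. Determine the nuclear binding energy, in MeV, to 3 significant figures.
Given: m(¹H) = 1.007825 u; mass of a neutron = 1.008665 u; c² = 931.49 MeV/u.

187 MeV

Z = 11, so N = A − Z = 23 − 11 = 12.
Total constituent mass: 11 × 1.007825 + 12 × 1.008665 = 23.190055 u
Δm = 23.190055 − 22.9898 = 0.200255 u
Binding energy = Δm·c² = 0.200255 × 931.49 MeV/u = 186.536 MeV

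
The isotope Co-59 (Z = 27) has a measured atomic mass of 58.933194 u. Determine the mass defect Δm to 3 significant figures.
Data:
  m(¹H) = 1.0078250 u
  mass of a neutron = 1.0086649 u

0.555 u

Z = 27, so N = A − Z = 59 − 27 = 32.
Total constituent mass: 27 × 1.0078250 + 32 × 1.0086649 = 59.4885518 u
Δm = 59.4885518 − 58.933194 = 0.5553578 u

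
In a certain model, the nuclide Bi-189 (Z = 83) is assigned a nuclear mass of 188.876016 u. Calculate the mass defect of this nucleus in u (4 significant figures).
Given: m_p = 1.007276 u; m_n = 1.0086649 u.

1.646 u

Z = 83, so N = A − Z = 189 − 83 = 106.
Mass of separated nucleons = 83(1.007276) + 106(1.0086649) = 83.603908 + 106.9184794 = 190.5223874 u
Mass defect Δm = 190.5223874 − 188.876016 = 1.6463714 u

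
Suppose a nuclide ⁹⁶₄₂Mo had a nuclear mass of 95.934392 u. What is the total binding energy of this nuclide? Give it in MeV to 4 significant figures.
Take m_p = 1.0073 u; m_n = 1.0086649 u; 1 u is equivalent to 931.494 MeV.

The nucleus contains 42 protons and 96 − 42 = 54 neutrons.
Σm = 42·m_p + 54·m_n = 42.3066 + 54.4679046 = 96.7745046 u
Mass defect Δm = 96.7745046 − 95.934392 = 0.8401126 u
Binding energy = Δm·c² = 0.8401126 × 931.494 MeV/u = 782.560 MeV

782.6 MeV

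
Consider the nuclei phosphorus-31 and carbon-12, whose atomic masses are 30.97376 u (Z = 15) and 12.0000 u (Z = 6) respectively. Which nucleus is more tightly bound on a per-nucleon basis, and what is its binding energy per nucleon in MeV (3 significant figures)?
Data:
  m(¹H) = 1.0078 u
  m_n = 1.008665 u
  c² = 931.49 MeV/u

phosphorus-31; 8.47 MeV/nucleon

phosphorus-31: Σm = 15(1.0078) + 16(1.008665) = 31.255640 u; Δm = 0.281880 u; E_B = 262.57 MeV; E_B/A = 8.470 MeV
carbon-12: Σm = 6(1.0078) + 6(1.008665) = 12.098790 u; Δm = 0.098790 u; E_B = 92.0219 MeV; E_B/A = 7.668 MeV
phosphorus-31 has the higher binding energy per nucleon, so it is the more tightly bound nucleus.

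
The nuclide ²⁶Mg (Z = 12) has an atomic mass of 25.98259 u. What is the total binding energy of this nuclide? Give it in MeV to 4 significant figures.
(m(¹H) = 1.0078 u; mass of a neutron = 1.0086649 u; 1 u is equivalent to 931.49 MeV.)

With 12 protons and 14 neutrons (A = 26):
Mass of separated nucleons = 12(1.0078) + 14(1.0086649) = 12.0936 + 14.1213086 = 26.2149086 u
The mass defect is 26.2149086 − 25.98259 = 0.2323186 u.
Converting to energy: 0.2323186 u × 931.49 MeV/u = 216.402 MeV

216.4 MeV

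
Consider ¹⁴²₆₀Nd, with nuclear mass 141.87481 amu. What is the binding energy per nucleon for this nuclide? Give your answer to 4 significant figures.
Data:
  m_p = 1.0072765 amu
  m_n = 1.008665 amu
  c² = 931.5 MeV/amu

8.346 MeV/nucleon

Σm = 60·m_p + 82·m_n = 60.4365900 + 82.710530 = 143.1471200 amu
The mass defect is 143.1471200 − 141.87481 = 1.2723100 amu.
Binding energy = Δm·c² = 1.2723100 × 931.5 MeV/amu = 1185.16 MeV
Per nucleon: 1185.16 / 142 = 8.346 MeV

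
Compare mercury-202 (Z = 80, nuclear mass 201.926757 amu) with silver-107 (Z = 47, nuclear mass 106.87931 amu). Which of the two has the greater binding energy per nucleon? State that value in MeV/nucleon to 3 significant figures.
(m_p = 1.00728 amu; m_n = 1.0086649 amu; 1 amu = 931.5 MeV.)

mercury-202: Σm = 80(1.00728) + 122(1.0086649) = 203.6395178 amu; Δm = 1.7127608 amu; E_B = 1595.4 MeV; E_B/A = 7.898 MeV
silver-107: Σm = 47(1.00728) + 60(1.0086649) = 107.8620540 amu; Δm = 0.9827440 amu; E_B = 915.43 MeV; E_B/A = 8.555 MeV
silver-107 has the higher binding energy per nucleon, so it is the more tightly bound nucleus.

silver-107; 8.56 MeV/nucleon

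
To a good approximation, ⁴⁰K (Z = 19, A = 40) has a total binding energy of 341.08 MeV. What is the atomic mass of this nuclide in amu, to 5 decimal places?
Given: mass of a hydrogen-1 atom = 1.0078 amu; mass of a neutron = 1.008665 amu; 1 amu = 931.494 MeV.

39.96400 amu

Mass defect = 341.08 MeV / (931.494 MeV/amu) = 0.3661645 amu
Constituent mass = 19(1.0078) + 21(1.008665) = 40.330165 amu
Atomic mass = 40.330165 − 0.3661645 = 39.9640005 amu ≈ 39.96400 amu (to 5 decimal places)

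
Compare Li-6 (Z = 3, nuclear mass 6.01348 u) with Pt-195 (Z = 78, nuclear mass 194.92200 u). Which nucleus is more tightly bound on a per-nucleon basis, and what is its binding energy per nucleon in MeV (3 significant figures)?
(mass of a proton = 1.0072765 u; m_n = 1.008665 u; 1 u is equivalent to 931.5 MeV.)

Li-6: Σm = 3(1.0072765) + 3(1.008665) = 6.0478245 u; Δm = 0.0343445 u; E_B = 31.992 MeV; E_B/A = 5.332 MeV
Pt-195: Σm = 78(1.0072765) + 117(1.008665) = 196.5813720 u; Δm = 1.6593720 u; E_B = 1545.7 MeV; E_B/A = 7.927 MeV
Pt-195 has the higher binding energy per nucleon, so it is the more tightly bound nucleus.

Pt-195; 7.93 MeV/nucleon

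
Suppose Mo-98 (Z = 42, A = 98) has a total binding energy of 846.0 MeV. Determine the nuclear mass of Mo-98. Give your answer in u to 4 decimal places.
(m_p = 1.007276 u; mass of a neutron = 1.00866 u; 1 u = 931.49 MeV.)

97.8823 u

Mass defect = 846.0 MeV / (931.49 MeV/u) = 0.908222 u
Constituent mass = 42(1.007276) + 56(1.00866) = 98.790552 u
Nuclear mass = 98.790552 − 0.908222 = 97.882330 u ≈ 97.8823 u (to 4 decimal places)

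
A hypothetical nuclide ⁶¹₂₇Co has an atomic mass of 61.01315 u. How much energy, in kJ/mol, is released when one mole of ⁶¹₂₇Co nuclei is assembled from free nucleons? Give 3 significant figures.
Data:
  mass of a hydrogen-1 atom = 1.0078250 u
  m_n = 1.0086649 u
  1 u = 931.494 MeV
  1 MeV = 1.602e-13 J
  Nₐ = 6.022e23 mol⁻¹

4.43e+10 kJ/mol

Z = 27, so N = A − Z = 61 − 27 = 34.
Mass of separated nucleons = 27(1.0078250) + 34(1.0086649) = 27.2112750 + 34.2946066 = 61.5058816 u
Mass defect Δm = 61.5058816 − 61.01315 = 0.4927316 u
Converting to energy: 0.4927316 u × 931.494 MeV/u = 458.977 MeV
Per nucleus in joules: 458.977 MeV × 1.602e-13 J/MeV = 7.3528e-11 J
Per mole: 7.3528e-11 J × 6.022e23 mol⁻¹ = 4.4279e+13 J/mol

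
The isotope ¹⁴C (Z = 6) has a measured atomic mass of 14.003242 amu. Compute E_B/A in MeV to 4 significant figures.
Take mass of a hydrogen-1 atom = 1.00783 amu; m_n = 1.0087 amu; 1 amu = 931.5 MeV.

7.541 MeV/nucleon

The nucleus contains 6 protons and 14 − 6 = 8 neutrons.
Σm = 6·m(¹H) + 8·m_n = 6.04698 + 8.0696 = 14.11658 amu
Δm = 14.11658 − 14.003242 = 0.113338 amu
E_B = 0.113338 × 931.5 = 105.574 MeV
Per nucleon: 105.574 / 14 = 7.541 MeV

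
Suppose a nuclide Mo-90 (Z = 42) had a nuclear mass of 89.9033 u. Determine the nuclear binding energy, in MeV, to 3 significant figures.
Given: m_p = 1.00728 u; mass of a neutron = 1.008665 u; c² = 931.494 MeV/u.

The nucleus contains 42 protons and 90 − 42 = 48 neutrons.
Mass of separated nucleons = 42(1.00728) + 48(1.008665) = 42.30576 + 48.415920 = 90.721680 u
Δm = 90.721680 − 89.9033 = 0.818380 u
E_B = 0.818380 × 931.494 = 762.316 MeV

762 MeV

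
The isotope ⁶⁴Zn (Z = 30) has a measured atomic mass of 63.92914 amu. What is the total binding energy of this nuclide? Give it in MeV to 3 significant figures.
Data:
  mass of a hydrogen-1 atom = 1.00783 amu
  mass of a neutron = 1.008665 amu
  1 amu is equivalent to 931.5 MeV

559 MeV

Total constituent mass: 30 × 1.00783 + 34 × 1.008665 = 64.529510 amu
Mass defect Δm = 64.529510 − 63.92914 = 0.600370 amu
Binding energy = Δm·c² = 0.600370 × 931.5 MeV/amu = 559.245 MeV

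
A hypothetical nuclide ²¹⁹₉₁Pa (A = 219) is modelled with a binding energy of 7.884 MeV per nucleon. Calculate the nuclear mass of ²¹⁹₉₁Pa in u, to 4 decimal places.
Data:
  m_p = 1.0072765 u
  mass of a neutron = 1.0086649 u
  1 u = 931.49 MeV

218.9177 u

Total binding energy = 219 × 7.884 = 1726.596 MeV
Mass defect = 1726.596 MeV / (931.49 MeV/u) = 1.853585 u
Constituent mass = 91(1.0072765) + 128(1.0086649) = 220.7712687 u
Nuclear mass = 220.7712687 − 1.853585 = 218.9176837 u ≈ 218.9177 u (to 4 decimal places)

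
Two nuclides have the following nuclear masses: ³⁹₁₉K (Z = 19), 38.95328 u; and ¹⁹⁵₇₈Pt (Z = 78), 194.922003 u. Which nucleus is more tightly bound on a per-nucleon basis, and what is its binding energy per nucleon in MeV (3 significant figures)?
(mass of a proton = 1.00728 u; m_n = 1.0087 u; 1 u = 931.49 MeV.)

³⁹₁₉K; 8.58 MeV/nucleon

³⁹₁₉K: Σm = 19(1.00728) + 20(1.0087) = 39.31232 u; Δm = 0.35904 u; E_B = 334.44 MeV; E_B/A = 8.575 MeV
¹⁹⁵₇₈Pt: Σm = 78(1.00728) + 117(1.0087) = 196.58574 u; Δm = 1.663737 u; E_B = 1549.75 MeV; E_B/A = 7.947 MeV
³⁹₁₉K has the higher binding energy per nucleon, so it is the more tightly bound nucleus.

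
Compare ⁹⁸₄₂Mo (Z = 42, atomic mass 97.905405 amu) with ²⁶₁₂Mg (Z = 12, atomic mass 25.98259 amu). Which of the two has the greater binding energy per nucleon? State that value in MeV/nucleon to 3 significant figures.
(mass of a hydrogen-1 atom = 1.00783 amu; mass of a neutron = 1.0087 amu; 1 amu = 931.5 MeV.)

⁹⁸₄₂Mo; 8.66 MeV/nucleon

⁹⁸₄₂Mo: Σm = 42(1.00783) + 56(1.0087) = 98.81606 amu; Δm = 0.910655 amu; E_B = 848.28 MeV; E_B/A = 8.656 MeV
²⁶₁₂Mg: Σm = 12(1.00783) + 14(1.0087) = 26.21576 amu; Δm = 0.23317 amu; E_B = 217.20 MeV; E_B/A = 8.354 MeV
⁹⁸₄₂Mo has the higher binding energy per nucleon, so it is the more tightly bound nucleus.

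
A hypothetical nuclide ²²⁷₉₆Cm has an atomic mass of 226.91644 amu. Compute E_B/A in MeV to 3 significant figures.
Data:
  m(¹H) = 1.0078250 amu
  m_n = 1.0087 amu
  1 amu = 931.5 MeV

With 96 protons and 131 neutrons (A = 227):
Mass of separated nucleons = 96(1.0078250) + 131(1.0087) = 96.7512000 + 132.1397 = 228.8909000 amu
The mass defect is 228.8909000 − 226.91644 = 1.9744600 amu.
E_B = 1.9744600 × 931.5 = 1839.21 MeV
BE/A = 1839.21 MeV / 227 = 8.102 MeV/nucleon

8.10 MeV/nucleon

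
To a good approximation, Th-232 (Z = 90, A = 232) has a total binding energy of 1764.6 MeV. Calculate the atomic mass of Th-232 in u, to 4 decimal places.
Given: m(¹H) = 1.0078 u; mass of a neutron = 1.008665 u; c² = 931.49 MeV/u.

232.0380 u

Mass defect = 1764.6 MeV / (931.49 MeV/u) = 1.894384 u
Constituent mass = 90(1.0078) + 142(1.008665) = 233.932430 u
Atomic mass = 233.932430 − 1.894384 = 232.038046 u ≈ 232.0380 u (to 4 decimal places)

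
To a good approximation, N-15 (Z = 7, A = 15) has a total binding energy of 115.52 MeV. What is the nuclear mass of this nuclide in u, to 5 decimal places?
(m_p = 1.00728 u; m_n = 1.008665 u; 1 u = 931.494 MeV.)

Mass defect = 115.52 MeV / (931.494 MeV/u) = 0.1240158 u
Constituent mass = 7(1.00728) + 8(1.008665) = 15.120280 u
Nuclear mass = 15.120280 − 0.1240158 = 14.9962642 u ≈ 14.99626 u (to 5 decimal places)

14.99626 u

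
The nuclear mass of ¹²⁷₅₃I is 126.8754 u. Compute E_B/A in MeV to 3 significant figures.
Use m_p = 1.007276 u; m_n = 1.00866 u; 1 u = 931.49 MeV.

8.44 MeV/nucleon

With 53 protons and 74 neutrons (A = 127):
Total constituent mass: 53 × 1.007276 + 74 × 1.00866 = 128.026468 u
Mass defect Δm = 128.026468 − 126.8754 = 1.151068 u
Converting to energy: 1.151068 u × 931.49 MeV/u = 1072.21 MeV
BE/A = 1072.21 MeV / 127 = 8.443 MeV/nucleon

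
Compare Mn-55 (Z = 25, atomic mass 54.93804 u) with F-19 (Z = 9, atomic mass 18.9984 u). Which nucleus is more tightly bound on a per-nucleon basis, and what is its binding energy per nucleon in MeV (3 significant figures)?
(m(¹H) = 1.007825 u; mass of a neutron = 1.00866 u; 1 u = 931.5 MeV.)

Mn-55; 8.76 MeV/nucleon

Mn-55: Σm = 25(1.007825) + 30(1.00866) = 55.455425 u; Δm = 0.517385 u; E_B = 481.94 MeV; E_B/A = 8.763 MeV
F-19: Σm = 9(1.007825) + 10(1.00866) = 19.157025 u; Δm = 0.158625 u; E_B = 147.76 MeV; E_B/A = 7.777 MeV
Mn-55 has the higher binding energy per nucleon, so it is the more tightly bound nucleus.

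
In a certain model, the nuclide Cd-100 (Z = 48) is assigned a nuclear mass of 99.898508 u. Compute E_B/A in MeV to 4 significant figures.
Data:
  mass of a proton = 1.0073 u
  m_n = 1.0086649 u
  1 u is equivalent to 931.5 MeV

With 48 protons and 52 neutrons (A = 100):
Mass of separated nucleons = 48(1.0073) + 52(1.0086649) = 48.3504 + 52.4505748 = 100.8009748 u
Mass defect Δm = 100.8009748 − 99.898508 = 0.9024668 u
Converting to energy: 0.9024668 u × 931.5 MeV/u = 840.648 MeV
BE/A = 840.648 MeV / 100 = 8.406 MeV/nucleon

8.406 MeV/nucleon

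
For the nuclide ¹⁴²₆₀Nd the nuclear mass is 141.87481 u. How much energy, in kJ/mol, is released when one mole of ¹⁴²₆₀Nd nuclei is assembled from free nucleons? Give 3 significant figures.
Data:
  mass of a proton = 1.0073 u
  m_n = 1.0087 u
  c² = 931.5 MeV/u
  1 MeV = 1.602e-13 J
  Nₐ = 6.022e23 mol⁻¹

1.15e+11 kJ/mol

Z = 60, so N = A − Z = 142 − 60 = 82.
Mass of separated nucleons = 60(1.0073) + 82(1.0087) = 60.4380 + 82.7134 = 143.1514 u
Δm = 143.1514 − 141.87481 = 1.27659 u
Converting to energy: 1.27659 u × 931.5 MeV/u = 1189.14 MeV
Per nucleus in joules: 1189.14 MeV × 1.602e-13 J/MeV = 1.9050e-10 J
Per mole: 1.9050e-10 J × 6.022e23 mol⁻¹ = 1.1472e+14 J/mol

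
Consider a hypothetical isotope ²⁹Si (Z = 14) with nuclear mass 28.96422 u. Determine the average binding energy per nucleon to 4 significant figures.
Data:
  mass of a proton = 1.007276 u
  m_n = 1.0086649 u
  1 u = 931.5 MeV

8.596 MeV/nucleon

With 14 protons and 15 neutrons (A = 29):
Mass of separated nucleons = 14(1.007276) + 15(1.0086649) = 14.101864 + 15.1299735 = 29.2318375 u
Mass defect Δm = 29.2318375 − 28.96422 = 0.2676175 u
Binding energy = Δm·c² = 0.2676175 × 931.5 MeV/u = 249.286 MeV
Per nucleon: 249.286 / 29 = 8.596 MeV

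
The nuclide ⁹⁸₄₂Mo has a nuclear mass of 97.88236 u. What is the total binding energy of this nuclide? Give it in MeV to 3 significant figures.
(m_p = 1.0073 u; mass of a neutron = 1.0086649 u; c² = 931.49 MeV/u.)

Mass of separated nucleons = 42(1.0073) + 56(1.0086649) = 42.3066 + 56.4852344 = 98.7918344 u
Mass defect Δm = 98.7918344 − 97.88236 = 0.9094744 u
Binding energy = Δm·c² = 0.9094744 × 931.49 MeV/u = 847.166 MeV

847 MeV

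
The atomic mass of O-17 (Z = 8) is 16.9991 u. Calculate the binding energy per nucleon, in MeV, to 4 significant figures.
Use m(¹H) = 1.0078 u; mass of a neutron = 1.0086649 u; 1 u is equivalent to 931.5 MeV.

7.742 MeV/nucleon

Z = 8, so N = A − Z = 17 − 8 = 9.
Σm = 8·m(¹H) + 9·m_n = 8.0624 + 9.0779841 = 17.1403841 u
Δm = 17.1403841 − 16.9991 = 0.1412841 u
Converting to energy: 0.1412841 u × 931.5 MeV/u = 131.606 MeV
BE/A = 131.606 MeV / 17 = 7.742 MeV/nucleon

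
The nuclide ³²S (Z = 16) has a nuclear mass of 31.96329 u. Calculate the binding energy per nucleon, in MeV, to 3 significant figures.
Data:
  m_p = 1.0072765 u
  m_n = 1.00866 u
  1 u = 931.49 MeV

The nucleus contains 16 protons and 32 − 16 = 16 neutrons.
Total constituent mass: 16 × 1.0072765 + 16 × 1.00866 = 32.2549840 u
Δm = 32.2549840 − 31.96329 = 0.2916940 u
Binding energy = Δm·c² = 0.2916940 × 931.49 MeV/u = 271.710 MeV
Dividing by A = 32 gives 8.491 MeV per nucleon.

8.49 MeV/nucleon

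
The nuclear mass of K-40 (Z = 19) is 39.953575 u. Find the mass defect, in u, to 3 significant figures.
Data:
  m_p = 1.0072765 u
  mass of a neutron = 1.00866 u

0.367 u

Mass of separated nucleons = 19(1.0072765) + 21(1.00866) = 19.1382535 + 21.18186 = 40.3201135 u
Mass defect Δm = 40.3201135 − 39.953575 = 0.3665385 u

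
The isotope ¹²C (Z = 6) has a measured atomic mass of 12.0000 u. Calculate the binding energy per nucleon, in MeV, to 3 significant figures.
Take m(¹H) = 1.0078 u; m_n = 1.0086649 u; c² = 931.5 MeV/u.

With 6 protons and 6 neutrons (A = 12):
Σm = 6·m(¹H) + 6·m_n = 6.0468 + 6.0519894 = 12.0987894 u
Δm = 12.0987894 − 12.0000 = 0.0987894 u
Converting to energy: 0.0987894 u × 931.5 MeV/u = 92.0223 MeV
BE/A = 92.0223 MeV / 12 = 7.669 MeV/nucleon

7.67 MeV/nucleon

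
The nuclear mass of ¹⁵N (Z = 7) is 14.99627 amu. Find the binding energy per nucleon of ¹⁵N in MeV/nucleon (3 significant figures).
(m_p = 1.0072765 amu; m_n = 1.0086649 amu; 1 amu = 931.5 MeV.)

7.70 MeV/nucleon

Z = 7, so N = A − Z = 15 − 7 = 8.
Total constituent mass: 7 × 1.0072765 + 8 × 1.0086649 = 15.1202547 amu
The mass defect is 15.1202547 − 14.99627 = 0.1239847 amu.
E_B = 0.1239847 × 931.5 = 115.492 MeV
BE/A = 115.492 MeV / 15 = 7.699 MeV/nucleon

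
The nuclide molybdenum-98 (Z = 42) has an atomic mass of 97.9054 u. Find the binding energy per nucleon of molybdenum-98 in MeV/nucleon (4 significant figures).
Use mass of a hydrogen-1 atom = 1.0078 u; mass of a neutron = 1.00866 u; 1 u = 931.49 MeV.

8.623 MeV/nucleon

With 42 protons and 56 neutrons (A = 98):
Σm = 42·m(¹H) + 56·m_n = 42.3276 + 56.48496 = 98.81256 u
Mass defect Δm = 98.81256 − 97.9054 = 0.90716 u
Converting to energy: 0.90716 u × 931.49 MeV/u = 845.010 MeV
BE/A = 845.010 MeV / 98 = 8.623 MeV/nucleon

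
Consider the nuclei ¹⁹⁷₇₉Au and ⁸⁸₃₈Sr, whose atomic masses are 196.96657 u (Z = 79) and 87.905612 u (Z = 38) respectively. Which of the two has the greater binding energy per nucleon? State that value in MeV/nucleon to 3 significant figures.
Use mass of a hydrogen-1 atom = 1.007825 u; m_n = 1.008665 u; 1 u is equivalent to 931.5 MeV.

¹⁹⁷₇₉Au: Σm = 79(1.007825) + 118(1.008665) = 198.640645 u; Δm = 1.674075 u; E_B = 1559.4 MeV; E_B/A = 7.916 MeV
⁸⁸₃₈Sr: Σm = 38(1.007825) + 50(1.008665) = 88.730600 u; Δm = 0.824988 u; E_B = 768.48 MeV; E_B/A = 8.733 MeV
⁸⁸₃₈Sr has the higher binding energy per nucleon, so it is the more tightly bound nucleus.

⁸⁸₃₈Sr; 8.73 MeV/nucleon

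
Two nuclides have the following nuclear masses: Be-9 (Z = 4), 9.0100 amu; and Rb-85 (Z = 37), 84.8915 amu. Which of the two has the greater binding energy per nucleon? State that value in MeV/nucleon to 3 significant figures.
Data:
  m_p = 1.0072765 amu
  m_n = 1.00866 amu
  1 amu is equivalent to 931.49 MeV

Be-9: Σm = 4(1.0072765) + 5(1.00866) = 9.0724060 amu; Δm = 0.0624060 amu; E_B = 58.131 MeV; E_B/A = 6.459 MeV
Rb-85: Σm = 37(1.0072765) + 48(1.00866) = 85.6849105 amu; Δm = 0.7934105 amu; E_B = 739.054 MeV; E_B/A = 8.6948 MeV
Rb-85 has the higher binding energy per nucleon, so it is the more tightly bound nucleus.

Rb-85; 8.69 MeV/nucleon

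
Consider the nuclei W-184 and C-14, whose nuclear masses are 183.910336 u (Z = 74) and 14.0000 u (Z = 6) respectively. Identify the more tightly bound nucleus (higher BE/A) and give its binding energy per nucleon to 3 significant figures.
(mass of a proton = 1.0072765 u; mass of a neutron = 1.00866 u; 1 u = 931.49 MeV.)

W-184: Σm = 74(1.0072765) + 110(1.00866) = 185.4910610 u; Δm = 1.5807250 u; E_B = 1472.4 MeV; E_B/A = 8.002 MeV
C-14: Σm = 6(1.0072765) + 8(1.00866) = 14.1129390 u; Δm = 0.1129390 u; E_B = 105.20 MeV; E_B/A = 7.514 MeV
W-184 has the higher binding energy per nucleon, so it is the more tightly bound nucleus.

W-184; 8.00 MeV/nucleon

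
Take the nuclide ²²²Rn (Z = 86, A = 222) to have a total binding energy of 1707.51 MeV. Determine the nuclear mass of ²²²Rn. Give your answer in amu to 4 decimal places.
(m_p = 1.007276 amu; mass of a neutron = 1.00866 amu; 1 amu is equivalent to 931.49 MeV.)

221.9704 amu

Mass defect = 1707.51 MeV / (931.49 MeV/amu) = 1.833095 amu
Constituent mass = 86(1.007276) + 136(1.00866) = 223.803496 amu
Nuclear mass = 223.803496 − 1.833095 = 221.970401 amu ≈ 221.9704 amu (to 4 decimal places)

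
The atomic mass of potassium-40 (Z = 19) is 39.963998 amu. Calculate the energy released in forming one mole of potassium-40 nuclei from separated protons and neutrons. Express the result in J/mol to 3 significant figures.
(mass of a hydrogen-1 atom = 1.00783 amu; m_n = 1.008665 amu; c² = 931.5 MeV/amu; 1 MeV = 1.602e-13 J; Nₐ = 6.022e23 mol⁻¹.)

3.30e+13 J/mol

The nucleus contains 19 protons and 40 − 19 = 21 neutrons.
Mass of separated nucleons = 19(1.00783) + 21(1.008665) = 19.14877 + 21.181965 = 40.330735 amu
Mass defect Δm = 40.330735 − 39.963998 = 0.366737 amu
Converting to energy: 0.366737 amu × 931.5 MeV/amu = 341.616 MeV
Per nucleus in joules: 341.616 MeV × 1.602e-13 J/MeV = 5.4727e-11 J
Per mole: 5.4727e-11 J × 6.022e23 mol⁻¹ = 3.2957e+13 J/mol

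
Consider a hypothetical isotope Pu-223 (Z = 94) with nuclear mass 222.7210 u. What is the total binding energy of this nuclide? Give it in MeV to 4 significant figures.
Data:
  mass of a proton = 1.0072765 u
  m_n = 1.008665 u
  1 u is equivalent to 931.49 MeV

Σm = 94·m_p + 129·m_n = 94.6839910 + 130.117785 = 224.8017760 u
Δm = 224.8017760 − 222.7210 = 2.0807760 u
Converting to energy: 2.0807760 u × 931.49 MeV/u = 1938.22 MeV

1938 MeV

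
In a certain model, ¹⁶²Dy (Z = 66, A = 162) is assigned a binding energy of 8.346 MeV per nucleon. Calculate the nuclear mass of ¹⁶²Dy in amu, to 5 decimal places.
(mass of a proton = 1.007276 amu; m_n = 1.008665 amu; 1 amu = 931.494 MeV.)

Total binding energy = 162 × 8.346 = 1352.052 MeV
Mass defect = 1352.052 MeV / (931.494 MeV/amu) = 1.4514876 amu
Constituent mass = 66(1.007276) + 96(1.008665) = 163.312056 amu
Nuclear mass = 163.312056 − 1.4514876 = 161.8605684 amu ≈ 161.86057 amu (to 5 decimal places)

161.86057 amu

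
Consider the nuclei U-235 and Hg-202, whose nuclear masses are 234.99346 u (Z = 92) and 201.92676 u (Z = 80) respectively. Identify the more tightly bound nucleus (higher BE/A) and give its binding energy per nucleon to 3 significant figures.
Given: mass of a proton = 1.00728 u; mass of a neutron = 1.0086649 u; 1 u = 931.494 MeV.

Hg-202; 7.90 MeV/nucleon

U-235: Σm = 92(1.00728) + 143(1.0086649) = 236.9088407 u; Δm = 1.9153807 u; E_B = 1784.2 MeV; E_B/A = 7.592 MeV
Hg-202: Σm = 80(1.00728) + 122(1.0086649) = 203.6395178 u; Δm = 1.7127578 u; E_B = 1595.4 MeV; E_B/A = 7.898 MeV
Hg-202 has the higher binding energy per nucleon, so it is the more tightly bound nucleus.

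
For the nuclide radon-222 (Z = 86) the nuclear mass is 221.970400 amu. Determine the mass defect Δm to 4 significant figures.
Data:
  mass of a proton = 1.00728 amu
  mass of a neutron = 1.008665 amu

1.834 amu

Z = 86, so N = A − Z = 222 − 86 = 136.
Mass of separated nucleons = 86(1.00728) + 136(1.008665) = 86.62608 + 137.178440 = 223.804520 amu
Mass defect Δm = 223.804520 − 221.970400 = 1.834120 amu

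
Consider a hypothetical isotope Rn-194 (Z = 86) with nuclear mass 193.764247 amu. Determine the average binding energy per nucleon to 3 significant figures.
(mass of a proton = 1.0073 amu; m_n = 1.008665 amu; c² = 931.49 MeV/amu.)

Total constituent mass: 86 × 1.0073 + 108 × 1.008665 = 195.563620 amu
Δm = 195.563620 − 193.764247 = 1.799373 amu
E_B = 1.799373 × 931.49 = 1676.10 MeV
Dividing by A = 194 gives 8.640 MeV per nucleon.

8.64 MeV/nucleon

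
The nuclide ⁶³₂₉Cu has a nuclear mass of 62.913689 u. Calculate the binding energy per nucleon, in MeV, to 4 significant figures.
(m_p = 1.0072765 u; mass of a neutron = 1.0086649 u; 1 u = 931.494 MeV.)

Total constituent mass: 29 × 1.0072765 + 34 × 1.0086649 = 63.5056251 u
Mass defect Δm = 63.5056251 − 62.913689 = 0.5919361 u
E_B = 0.5919361 × 931.494 = 551.385 MeV
Per nucleon: 551.385 / 63 = 8.752 MeV

8.752 MeV/nucleon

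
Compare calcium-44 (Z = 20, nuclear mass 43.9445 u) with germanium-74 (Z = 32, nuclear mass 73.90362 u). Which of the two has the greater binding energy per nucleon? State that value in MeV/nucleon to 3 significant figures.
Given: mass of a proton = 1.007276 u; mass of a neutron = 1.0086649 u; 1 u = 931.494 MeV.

germanium-74; 8.73 MeV/nucleon

calcium-44: Σm = 20(1.007276) + 24(1.0086649) = 44.3534776 u; Δm = 0.4089776 u; E_B = 380.96 MeV; E_B/A = 8.658 MeV
germanium-74: Σm = 32(1.007276) + 42(1.0086649) = 74.5967578 u; Δm = 0.6931378 u; E_B = 645.65 MeV; E_B/A = 8.725 MeV
germanium-74 has the higher binding energy per nucleon, so it is the more tightly bound nucleus.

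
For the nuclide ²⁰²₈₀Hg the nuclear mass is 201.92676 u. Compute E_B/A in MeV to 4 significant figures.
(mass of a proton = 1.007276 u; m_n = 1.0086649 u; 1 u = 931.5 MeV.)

7.897 MeV/nucleon

Σm = 80·m_p + 122·m_n = 80.582080 + 123.0571178 = 203.6391978 u
The mass defect is 203.6391978 − 201.92676 = 1.7124378 u.
E_B = 1.7124378 × 931.5 = 1595.14 MeV
BE/A = 1595.14 MeV / 202 = 7.897 MeV/nucleon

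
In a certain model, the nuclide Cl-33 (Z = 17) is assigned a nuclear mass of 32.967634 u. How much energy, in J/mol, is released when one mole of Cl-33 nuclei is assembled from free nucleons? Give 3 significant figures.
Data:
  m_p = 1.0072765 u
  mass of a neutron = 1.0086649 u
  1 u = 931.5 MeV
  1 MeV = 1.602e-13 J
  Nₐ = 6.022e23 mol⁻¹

2.65e+13 J/mol

The nucleus contains 17 protons and 33 − 17 = 16 neutrons.
Mass of separated nucleons = 17(1.0072765) + 16(1.0086649) = 17.1237005 + 16.1386384 = 33.2623389 u
Δm = 33.2623389 − 32.967634 = 0.2947049 u
E_B = 0.2947049 × 931.5 = 274.518 MeV
Per nucleus in joules: 274.518 MeV × 1.602e-13 J/MeV = 4.3978e-11 J
Per mole: 4.3978e-11 J × 6.022e23 mol⁻¹ = 2.6484e+13 J/mol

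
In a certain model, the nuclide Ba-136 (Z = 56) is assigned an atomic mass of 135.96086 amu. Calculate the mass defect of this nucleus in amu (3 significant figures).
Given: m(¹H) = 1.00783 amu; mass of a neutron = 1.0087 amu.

1.17 amu

Σm = 56·m(¹H) + 80·m_n = 56.43848 + 80.6960 = 137.13448 amu
Mass defect Δm = 137.13448 − 135.96086 = 1.17362 amu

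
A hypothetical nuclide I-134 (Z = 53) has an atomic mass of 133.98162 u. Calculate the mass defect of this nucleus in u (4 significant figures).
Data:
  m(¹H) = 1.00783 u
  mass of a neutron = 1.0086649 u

1.135 u

With 53 protons and 81 neutrons (A = 134):
Σm = 53·m(¹H) + 81·m_n = 53.41499 + 81.7018569 = 135.1168469 u
Mass defect Δm = 135.1168469 − 133.98162 = 1.1352269 u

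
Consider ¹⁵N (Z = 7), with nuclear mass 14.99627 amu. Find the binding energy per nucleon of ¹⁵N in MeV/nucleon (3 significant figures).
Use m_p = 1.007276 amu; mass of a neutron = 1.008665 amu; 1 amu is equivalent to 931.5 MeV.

7.70 MeV/nucleon

Total constituent mass: 7 × 1.007276 + 8 × 1.008665 = 15.120252 amu
Δm = 15.120252 − 14.99627 = 0.123982 amu
Binding energy = Δm·c² = 0.123982 × 931.5 MeV/amu = 115.489 MeV
Per nucleon: 115.489 / 15 = 7.699 MeV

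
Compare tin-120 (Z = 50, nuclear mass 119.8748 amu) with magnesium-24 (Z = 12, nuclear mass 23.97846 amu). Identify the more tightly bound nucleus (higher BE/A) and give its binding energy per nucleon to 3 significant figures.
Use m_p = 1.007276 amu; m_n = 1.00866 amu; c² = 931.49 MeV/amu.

tin-120: Σm = 50(1.007276) + 70(1.00866) = 120.970000 amu; Δm = 1.095200 amu; E_B = 1020.17 MeV; E_B/A = 8.501 MeV
magnesium-24: Σm = 12(1.007276) + 12(1.00866) = 24.191232 amu; Δm = 0.212772 amu; E_B = 198.19 MeV; E_B/A = 8.258 MeV
tin-120 has the higher binding energy per nucleon, so it is the more tightly bound nucleus.

tin-120; 8.50 MeV/nucleon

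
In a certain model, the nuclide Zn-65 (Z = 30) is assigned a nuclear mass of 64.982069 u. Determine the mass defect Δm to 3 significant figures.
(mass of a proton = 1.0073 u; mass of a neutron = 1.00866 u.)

The nucleus contains 30 protons and 65 − 30 = 35 neutrons.
Mass of separated nucleons = 30(1.0073) + 35(1.00866) = 30.2190 + 35.30310 = 65.52210 u
Δm = 65.52210 − 64.982069 = 0.540031 u

0.540 u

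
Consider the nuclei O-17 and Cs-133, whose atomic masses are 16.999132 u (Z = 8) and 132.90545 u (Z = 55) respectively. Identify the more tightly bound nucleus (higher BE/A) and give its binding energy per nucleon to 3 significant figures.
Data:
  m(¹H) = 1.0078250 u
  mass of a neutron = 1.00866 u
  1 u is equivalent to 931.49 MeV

Cs-133; 8.41 MeV/nucleon

O-17: Σm = 8(1.0078250) + 9(1.00866) = 17.1405400 u; Δm = 0.1414080 u; E_B = 131.72 MeV; E_B/A = 7.748 MeV
Cs-133: Σm = 55(1.0078250) + 78(1.00866) = 134.1058550 u; Δm = 1.2004050 u; E_B = 1118.17 MeV; E_B/A = 8.407 MeV
Cs-133 has the higher binding energy per nucleon, so it is the more tightly bound nucleus.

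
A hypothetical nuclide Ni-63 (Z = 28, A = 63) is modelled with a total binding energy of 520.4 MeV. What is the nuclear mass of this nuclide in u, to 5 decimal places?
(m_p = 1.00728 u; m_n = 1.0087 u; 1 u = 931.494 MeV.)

62.94967 u

Mass defect = 520.4 MeV / (931.494 MeV/u) = 0.5586724 u
Constituent mass = 28(1.00728) + 35(1.0087) = 63.50834 u
Nuclear mass = 63.50834 − 0.5586724 = 62.9496676 u ≈ 62.94967 u (to 5 decimal places)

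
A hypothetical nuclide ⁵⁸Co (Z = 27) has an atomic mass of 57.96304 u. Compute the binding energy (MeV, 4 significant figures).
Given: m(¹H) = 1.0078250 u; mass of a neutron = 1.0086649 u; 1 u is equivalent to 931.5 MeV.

The nucleus contains 27 protons and 58 − 27 = 31 neutrons.
Mass of separated nucleons = 27(1.0078250) + 31(1.0086649) = 27.2112750 + 31.2686119 = 58.4798869 u
The mass defect is 58.4798869 − 57.96304 = 0.5168469 u.
Converting to energy: 0.5168469 u × 931.5 MeV/u = 481.443 MeV

481.4 MeV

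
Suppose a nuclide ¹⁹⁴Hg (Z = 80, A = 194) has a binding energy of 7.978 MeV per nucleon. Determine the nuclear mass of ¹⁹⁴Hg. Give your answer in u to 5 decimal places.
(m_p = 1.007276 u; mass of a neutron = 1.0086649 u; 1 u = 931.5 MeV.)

Total binding energy = 194 × 7.978 = 1547.732 MeV
Mass defect = 1547.732 MeV / (931.5 MeV/u) = 1.6615480 u
Constituent mass = 80(1.007276) + 114(1.0086649) = 195.5698786 u
Nuclear mass = 195.5698786 − 1.6615480 = 193.9083306 u ≈ 193.90833 u (to 5 decimal places)

193.90833 u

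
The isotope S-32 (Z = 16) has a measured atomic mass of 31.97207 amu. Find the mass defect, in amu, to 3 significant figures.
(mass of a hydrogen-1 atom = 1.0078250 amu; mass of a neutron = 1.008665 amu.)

Z = 16, so N = A − Z = 32 − 16 = 16.
Σm = 16·m(¹H) + 16·m_n = 16.1252000 + 16.138640 = 32.2638400 amu
Δm = 32.2638400 − 31.97207 = 0.2917700 amu

0.292 amu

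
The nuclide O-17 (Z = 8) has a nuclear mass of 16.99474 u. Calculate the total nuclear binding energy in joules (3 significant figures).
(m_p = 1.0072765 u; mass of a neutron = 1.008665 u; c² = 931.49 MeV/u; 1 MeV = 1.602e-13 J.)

2.11e-11 J

The nucleus contains 8 protons and 17 − 8 = 9 neutrons.
Σm = 8·m_p + 9·m_n = 8.0582120 + 9.077985 = 17.1361970 u
Mass defect Δm = 17.1361970 − 16.99474 = 0.1414570 u
E_B = 0.1414570 × 931.49 = 131.766 MeV
In joules: 131.766 MeV × 1.602e-13 J/MeV = 2.1109e-11 J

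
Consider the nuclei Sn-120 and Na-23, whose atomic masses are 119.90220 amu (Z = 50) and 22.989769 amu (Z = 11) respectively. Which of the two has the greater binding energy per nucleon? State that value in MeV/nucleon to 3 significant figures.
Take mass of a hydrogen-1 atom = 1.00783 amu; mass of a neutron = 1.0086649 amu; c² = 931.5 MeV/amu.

Sn-120; 8.51 MeV/nucleon

Sn-120: Σm = 50(1.00783) + 70(1.0086649) = 120.9980430 amu; Δm = 1.0958430 amu; E_B = 1020.778 MeV; E_B/A = 8.506 MeV
Na-23: Σm = 11(1.00783) + 12(1.0086649) = 23.1901088 amu; Δm = 0.2003398 amu; E_B = 186.62 MeV; E_B/A = 8.114 MeV
Sn-120 has the higher binding energy per nucleon, so it is the more tightly bound nucleus.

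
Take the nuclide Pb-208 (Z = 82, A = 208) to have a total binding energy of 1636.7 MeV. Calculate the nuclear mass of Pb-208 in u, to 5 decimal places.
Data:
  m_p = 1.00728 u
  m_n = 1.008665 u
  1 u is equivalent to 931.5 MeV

207.93169 u

Mass defect = 1636.7 MeV / (931.5 MeV/u) = 1.7570585 u
Constituent mass = 82(1.00728) + 126(1.008665) = 209.688750 u
Nuclear mass = 209.688750 − 1.7570585 = 207.9316915 u ≈ 207.93169 u (to 5 decimal places)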